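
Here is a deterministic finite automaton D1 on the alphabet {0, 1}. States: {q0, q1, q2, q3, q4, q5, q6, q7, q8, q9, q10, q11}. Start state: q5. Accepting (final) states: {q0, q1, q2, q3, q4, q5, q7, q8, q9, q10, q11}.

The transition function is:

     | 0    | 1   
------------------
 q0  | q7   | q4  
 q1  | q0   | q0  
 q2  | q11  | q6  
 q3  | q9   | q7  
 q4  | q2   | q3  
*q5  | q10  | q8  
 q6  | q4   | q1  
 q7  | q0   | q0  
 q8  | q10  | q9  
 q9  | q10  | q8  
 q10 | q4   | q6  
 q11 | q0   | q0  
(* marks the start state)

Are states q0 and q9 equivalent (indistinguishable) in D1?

No

Initial partition by acceptance: {q0,q1,q2,q3,q4,q5,q7,q8,q9,q10,q11} | {q6}.
On input 1, block {q0,q1,q2,q3,q4,q5,q7,q8,q9,q10,q11} splits into {q0,q1,q3,q4,q5,q7,q8,q9,q11} and {q2,q10}.
Split {q0,q1,q3,q4,q5,q7,q8,q9,q11} by δ(·,0) → {q0,q1,q3,q7,q11} and {q4,q5,q8,q9}.
Refine {q0,q1,q3,q7,q11} on symbol 0: members go to different blocks, giving {q0,q1,q7,q11} and {q3}.
Refine {q0,q1,q7,q11} on symbol 1: members go to different blocks, giving {q1,q7,q11} and {q0}.
Split {q2,q10} by δ(·,0) → {q2} and {q10}.
On input 0, block {q4,q5,q8,q9} splits into {q5,q8,q9} and {q4}.
No further refinement is possible. Final partition (8 blocks): {q1,q7,q11} | {q6} | {q2} | {q5,q8,q9} | {q3} | {q0} | {q10} | {q4}.
q0 and q9 end up in different blocks, so they are distinguishable. For instance, the string '01' is accepted from only q0.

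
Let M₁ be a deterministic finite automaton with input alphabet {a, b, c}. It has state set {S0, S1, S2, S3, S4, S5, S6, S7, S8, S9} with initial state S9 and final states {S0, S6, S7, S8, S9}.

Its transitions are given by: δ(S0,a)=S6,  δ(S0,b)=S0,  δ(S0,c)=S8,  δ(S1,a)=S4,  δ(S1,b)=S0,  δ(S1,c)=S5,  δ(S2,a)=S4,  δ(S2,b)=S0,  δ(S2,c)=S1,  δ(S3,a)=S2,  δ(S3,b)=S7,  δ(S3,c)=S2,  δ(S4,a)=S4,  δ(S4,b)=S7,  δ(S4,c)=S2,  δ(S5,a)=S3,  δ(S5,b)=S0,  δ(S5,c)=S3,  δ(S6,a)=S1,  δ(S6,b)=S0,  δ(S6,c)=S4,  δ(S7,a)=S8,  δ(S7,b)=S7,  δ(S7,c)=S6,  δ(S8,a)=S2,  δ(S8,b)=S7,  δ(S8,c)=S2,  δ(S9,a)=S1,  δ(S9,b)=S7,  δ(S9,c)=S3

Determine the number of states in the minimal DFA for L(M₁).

3

All states are reachable from the start state.
P0 = {S0,S6,S7,S8,S9} | {S1,S2,S3,S4,S5}.
On input a, block {S0,S6,S7,S8,S9} splits into {S6,S8,S9} and {S0,S7}.
The partition is now stable with 3 blocks: {S6,S8,S9} | {S1,S2,S3,S4,S5} | {S0,S7}.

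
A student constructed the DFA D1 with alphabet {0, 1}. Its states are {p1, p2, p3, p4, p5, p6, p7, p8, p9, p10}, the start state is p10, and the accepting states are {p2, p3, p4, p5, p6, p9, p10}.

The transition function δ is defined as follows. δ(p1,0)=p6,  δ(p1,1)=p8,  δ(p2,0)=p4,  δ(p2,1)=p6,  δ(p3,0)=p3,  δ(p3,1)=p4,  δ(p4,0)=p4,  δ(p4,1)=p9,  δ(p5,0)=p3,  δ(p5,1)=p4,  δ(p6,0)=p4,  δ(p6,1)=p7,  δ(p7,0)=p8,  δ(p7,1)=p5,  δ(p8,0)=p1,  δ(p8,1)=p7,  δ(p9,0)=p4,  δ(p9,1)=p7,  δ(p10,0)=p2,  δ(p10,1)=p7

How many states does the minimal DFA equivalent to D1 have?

6

Every state is reachable, so we keep all 10.
P0 = {p2,p3,p4,p5,p6,p9,p10} | {p1,p7,p8}.
Split {p2,p3,p4,p5,p6,p9,p10} by δ(·,1) → {p2,p3,p4,p5} and {p6,p9,p10}.
On input 1, block {p2,p3,p4,p5} splits into {p2,p4} and {p3,p5}.
Refine {p1,p7,p8} on symbol 0: members go to different blocks, giving {p7,p8} and {p1}.
Split {p7,p8} by δ(·,0) → {p7} and {p8}.
The partition is now stable with 6 blocks: {p2,p4} | {p7} | {p6,p9,p10} | {p3,p5} | {p1} | {p8}.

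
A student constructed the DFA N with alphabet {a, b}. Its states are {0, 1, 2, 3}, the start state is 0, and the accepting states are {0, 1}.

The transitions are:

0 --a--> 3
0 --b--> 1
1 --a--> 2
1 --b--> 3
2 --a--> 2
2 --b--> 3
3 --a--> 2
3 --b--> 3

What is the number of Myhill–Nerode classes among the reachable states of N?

All states are reachable from the start state.
Start with accepting vs non-accepting: {0,1} | {2,3}.
Split {0,1} by δ(·,b) → {0} and {1}.
No further refinement is possible. Final partition (3 blocks): {0} | {2,3} | {1}.

3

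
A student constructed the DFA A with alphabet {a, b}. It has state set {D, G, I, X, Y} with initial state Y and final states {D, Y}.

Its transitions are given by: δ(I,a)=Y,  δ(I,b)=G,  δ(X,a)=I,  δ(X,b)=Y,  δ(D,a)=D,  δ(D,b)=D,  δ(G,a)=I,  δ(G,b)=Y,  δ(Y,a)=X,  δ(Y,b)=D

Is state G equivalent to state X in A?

All states are reachable from the start state.
P0 = {D,Y} | {G,I,X}.
Split {D,Y} by δ(·,a) → {Y} and {D}.
Split {G,I,X} by δ(·,a) → {G,X} and {I}.
The partition is now stable with 4 blocks: {Y} | {G,X} | {D} | {I}.
G and X lie in the same block of the stable partition, so they are equivalent — no string distinguishes them.

Yes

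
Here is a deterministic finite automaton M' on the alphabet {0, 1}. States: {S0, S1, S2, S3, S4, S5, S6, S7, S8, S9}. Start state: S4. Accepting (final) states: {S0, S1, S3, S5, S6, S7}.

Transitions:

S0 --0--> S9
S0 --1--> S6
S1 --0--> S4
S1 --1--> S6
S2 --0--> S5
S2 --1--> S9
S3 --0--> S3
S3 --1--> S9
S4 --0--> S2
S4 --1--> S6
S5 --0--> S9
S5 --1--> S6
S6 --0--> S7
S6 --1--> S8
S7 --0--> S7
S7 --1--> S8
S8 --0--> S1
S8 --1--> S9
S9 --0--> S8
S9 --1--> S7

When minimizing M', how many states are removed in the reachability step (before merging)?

BFS from S4 reaches {S1, S2, S4, S5, S6, S7, S8, S9}; the 2 state(s) S0, S3 are never visited.

2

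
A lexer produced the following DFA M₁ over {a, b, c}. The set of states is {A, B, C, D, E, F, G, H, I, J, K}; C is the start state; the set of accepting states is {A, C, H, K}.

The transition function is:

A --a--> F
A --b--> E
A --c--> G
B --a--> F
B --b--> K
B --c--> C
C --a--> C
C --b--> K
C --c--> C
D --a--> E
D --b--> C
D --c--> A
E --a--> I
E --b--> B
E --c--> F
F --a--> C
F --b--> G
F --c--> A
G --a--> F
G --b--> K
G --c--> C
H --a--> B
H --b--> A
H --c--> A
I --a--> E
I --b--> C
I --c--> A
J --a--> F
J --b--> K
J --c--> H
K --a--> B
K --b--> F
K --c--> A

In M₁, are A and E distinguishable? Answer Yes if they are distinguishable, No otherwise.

Reachable states from the start: {A,B,C,E,F,G,I,K}. Unreachable: {D,H,J} — drop them.
Initial partition by acceptance: {A,C,K} | {B,E,F,G,I}.
On input a, block {A,C,K} splits into {A,K} and {C}.
Split {A,K} by δ(·,c) → {A} and {K}.
On input a, block {B,E,F,G,I} splits into {B,E,G,I} and {F}.
Refine {B,E,G,I} on symbol a: members go to different blocks, giving {B,G} and {E,I}.
On input b, block {E,I} splits into {E} and {I}.
No further refinement is possible. Final partition (7 blocks): {A} | {B,G} | {C} | {K} | {F} | {E} | {I}.
A and E end up in different blocks, so they are distinguishable. For instance, the string 'ε' is accepted from only A.

Yes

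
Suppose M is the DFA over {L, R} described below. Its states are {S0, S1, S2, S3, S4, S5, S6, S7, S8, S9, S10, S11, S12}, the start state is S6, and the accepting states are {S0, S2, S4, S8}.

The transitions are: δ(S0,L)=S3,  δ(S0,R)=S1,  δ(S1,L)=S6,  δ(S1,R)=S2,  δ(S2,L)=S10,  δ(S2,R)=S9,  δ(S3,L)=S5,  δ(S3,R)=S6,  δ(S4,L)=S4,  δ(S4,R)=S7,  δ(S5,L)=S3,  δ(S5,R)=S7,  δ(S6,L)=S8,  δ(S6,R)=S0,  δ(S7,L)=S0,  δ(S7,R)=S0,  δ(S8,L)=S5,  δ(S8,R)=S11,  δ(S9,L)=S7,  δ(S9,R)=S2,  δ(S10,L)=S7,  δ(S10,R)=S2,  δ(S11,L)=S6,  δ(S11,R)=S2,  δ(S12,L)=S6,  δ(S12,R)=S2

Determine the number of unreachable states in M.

Starting at S6 and following transitions, the reachable set is {S0, S1, S2, S3, S5, S6, S7, S8, S9, S10, S11}. That leaves S4, S12 unreachable — 2 in total.

2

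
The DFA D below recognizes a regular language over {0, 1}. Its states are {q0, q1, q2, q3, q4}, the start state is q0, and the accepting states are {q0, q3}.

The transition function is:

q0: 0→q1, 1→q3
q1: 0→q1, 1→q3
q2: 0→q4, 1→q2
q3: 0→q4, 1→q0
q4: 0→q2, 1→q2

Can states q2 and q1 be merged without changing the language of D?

No

Every state is reachable, so we keep all 5.
Start with accepting vs non-accepting: {q0,q3} | {q1,q2,q4}.
Split {q1,q2,q4} by δ(·,1) → {q2,q4} and {q1}.
Refine {q0,q3} on symbol 0: members go to different blocks, giving {q0} and {q3}.
No further refinement is possible. Final partition (4 blocks): {q0} | {q2,q4} | {q1} | {q3}.
q2 and q1 end up in different blocks, so they are distinguishable. For instance, the string '1' is accepted from only q1.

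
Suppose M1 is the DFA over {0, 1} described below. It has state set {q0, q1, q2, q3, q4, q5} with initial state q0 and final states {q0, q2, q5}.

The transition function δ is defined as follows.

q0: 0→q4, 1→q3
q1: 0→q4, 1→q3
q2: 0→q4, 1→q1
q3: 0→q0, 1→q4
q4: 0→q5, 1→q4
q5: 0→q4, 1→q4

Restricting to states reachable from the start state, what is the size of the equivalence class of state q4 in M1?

2

Reachable states from the start: {q0,q3,q4,q5}. Unreachable: {q1,q2} — drop them.
Start with accepting vs non-accepting: {q0,q5} | {q3,q4}.
The partition is now stable with 2 blocks: {q0,q5} | {q3,q4}.
State q4 belongs to the block {q3,q4}, which has 2 states.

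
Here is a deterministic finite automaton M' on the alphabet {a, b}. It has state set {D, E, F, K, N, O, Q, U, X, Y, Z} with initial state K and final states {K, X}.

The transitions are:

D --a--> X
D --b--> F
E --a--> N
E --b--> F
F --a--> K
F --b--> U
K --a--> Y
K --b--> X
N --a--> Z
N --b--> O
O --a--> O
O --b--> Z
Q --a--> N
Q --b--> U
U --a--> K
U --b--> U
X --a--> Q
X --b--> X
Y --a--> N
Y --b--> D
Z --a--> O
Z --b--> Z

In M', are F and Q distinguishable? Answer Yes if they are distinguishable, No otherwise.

Yes

Reachable states from the start: {D,F,K,N,O,Q,U,X,Y,Z}. Unreachable: {E} — drop them.
Initial partition by acceptance: {K,X} | {D,F,N,O,Q,U,Y,Z}.
Refine {D,F,N,O,Q,U,Y,Z} on symbol a: members go to different blocks, giving {N,O,Q,Y,Z} and {D,F,U}.
Refine {N,O,Q,Y,Z} on symbol b: members go to different blocks, giving {N,O,Z} and {Q,Y}.
No further refinement is possible. Final partition (4 blocks): {K,X} | {N,O,Z} | {D,F,U} | {Q,Y}.
F and Q end up in different blocks, so they are distinguishable. For instance, the string 'a' is accepted from only F.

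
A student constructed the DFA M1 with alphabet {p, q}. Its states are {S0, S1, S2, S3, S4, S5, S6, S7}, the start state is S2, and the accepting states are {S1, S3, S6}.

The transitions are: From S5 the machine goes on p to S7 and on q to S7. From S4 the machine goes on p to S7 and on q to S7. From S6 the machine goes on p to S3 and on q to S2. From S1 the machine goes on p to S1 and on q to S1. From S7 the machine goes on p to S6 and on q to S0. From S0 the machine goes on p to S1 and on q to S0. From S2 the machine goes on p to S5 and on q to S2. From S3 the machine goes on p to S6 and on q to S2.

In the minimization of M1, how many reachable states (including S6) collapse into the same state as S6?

2

First remove the unreachable states {S4}; 7 states remain.
Start with accepting vs non-accepting: {S1,S3,S6} | {S0,S2,S5,S7}.
Refine {S1,S3,S6} on symbol q: members go to different blocks, giving {S3,S6} and {S1}.
Split {S0,S2,S5,S7} by δ(·,p) → {S2,S5} and {S0} and {S7}.
On input p, block {S2,S5} splits into {S2} and {S5}.
Stable partition: {S3,S6} | {S2} | {S1} | {S0} | {S7} | {S5} — 6 equivalence classes.
State S6 belongs to the block {S3,S6}, which has 2 states.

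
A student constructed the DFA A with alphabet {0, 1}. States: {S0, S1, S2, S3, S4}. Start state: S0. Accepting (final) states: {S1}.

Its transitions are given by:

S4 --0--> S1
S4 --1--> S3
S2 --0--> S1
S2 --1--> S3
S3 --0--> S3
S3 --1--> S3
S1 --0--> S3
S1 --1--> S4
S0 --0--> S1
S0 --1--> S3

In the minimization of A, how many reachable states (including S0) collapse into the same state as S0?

2

Reachable states from the start: {S0,S1,S3,S4}. Unreachable: {S2} — drop them.
Start with accepting vs non-accepting: {S1} | {S0,S3,S4}.
On input 0, block {S0,S3,S4} splits into {S0,S4} and {S3}.
No further refinement is possible. Final partition (3 blocks): {S1} | {S0,S4} | {S3}.
The equivalence class containing S0 is {S0,S4}, of size 2.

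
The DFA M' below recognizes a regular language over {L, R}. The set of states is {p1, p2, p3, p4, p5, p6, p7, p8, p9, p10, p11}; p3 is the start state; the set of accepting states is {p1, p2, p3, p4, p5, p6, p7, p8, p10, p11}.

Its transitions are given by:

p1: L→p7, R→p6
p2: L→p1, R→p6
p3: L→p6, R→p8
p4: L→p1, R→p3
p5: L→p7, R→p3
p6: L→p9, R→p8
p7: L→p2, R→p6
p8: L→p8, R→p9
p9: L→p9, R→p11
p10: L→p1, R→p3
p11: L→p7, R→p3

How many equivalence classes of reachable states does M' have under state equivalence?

6

First remove the unreachable states {p4,p5,p10}; 8 states remain.
P0 = {p1,p2,p3,p6,p7,p8,p11} | {p9}.
Refine {p1,p2,p3,p6,p7,p8,p11} on symbol L: members go to different blocks, giving {p1,p2,p3,p7,p8,p11} and {p6}.
Refine {p1,p2,p3,p7,p8,p11} on symbol L: members go to different blocks, giving {p1,p2,p7,p8,p11} and {p3}.
Split {p1,p2,p7,p8,p11} by δ(·,R) → {p1,p2,p7} and {p8} and {p11}.
No further refinement is possible. Final partition (6 blocks): {p1,p2,p7} | {p9} | {p6} | {p3} | {p8} | {p11}.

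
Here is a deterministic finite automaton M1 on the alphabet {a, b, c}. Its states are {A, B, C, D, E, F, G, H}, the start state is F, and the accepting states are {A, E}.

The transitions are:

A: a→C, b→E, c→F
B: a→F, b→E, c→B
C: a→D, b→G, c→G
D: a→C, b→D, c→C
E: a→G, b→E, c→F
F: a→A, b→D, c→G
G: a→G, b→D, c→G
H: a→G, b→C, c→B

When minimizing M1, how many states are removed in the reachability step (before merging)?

No path from F leads to B, H; the other 6 states are all reachable.

2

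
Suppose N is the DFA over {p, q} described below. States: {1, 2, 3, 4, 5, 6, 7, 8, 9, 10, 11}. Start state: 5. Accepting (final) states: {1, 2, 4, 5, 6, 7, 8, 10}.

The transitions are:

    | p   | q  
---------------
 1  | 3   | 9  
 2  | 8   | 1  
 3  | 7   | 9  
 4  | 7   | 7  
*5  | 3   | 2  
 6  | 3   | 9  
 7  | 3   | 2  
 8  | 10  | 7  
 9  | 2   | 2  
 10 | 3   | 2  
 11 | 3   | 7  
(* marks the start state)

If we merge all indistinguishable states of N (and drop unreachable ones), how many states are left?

6

Reachable states from the start: {1,2,3,5,7,8,9,10}. Unreachable: {4,6,11} — drop them.
Start with accepting vs non-accepting: {1,2,5,7,8,10} | {3,9}.
On input p, block {1,2,5,7,8,10} splits into {1,5,7,10} and {2,8}.
On input q, block {1,5,7,10} splits into {5,7,10} and {1}.
On input p, block {3,9} splits into {3} and {9}.
On input p, block {2,8} splits into {2} and {8}.
The partition is now stable with 6 blocks: {5,7,10} | {3} | {2} | {1} | {9} | {8}.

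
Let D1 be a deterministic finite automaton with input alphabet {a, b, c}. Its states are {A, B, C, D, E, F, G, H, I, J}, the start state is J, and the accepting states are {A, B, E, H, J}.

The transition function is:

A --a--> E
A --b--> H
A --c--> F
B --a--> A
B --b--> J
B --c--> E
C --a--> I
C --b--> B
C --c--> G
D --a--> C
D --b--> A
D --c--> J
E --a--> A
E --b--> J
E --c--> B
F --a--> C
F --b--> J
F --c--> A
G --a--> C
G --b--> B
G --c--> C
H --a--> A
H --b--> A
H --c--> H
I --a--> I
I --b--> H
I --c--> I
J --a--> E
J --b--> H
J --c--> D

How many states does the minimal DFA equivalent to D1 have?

4

All states are reachable from the start state.
Start with accepting vs non-accepting: {A,B,E,H,J} | {C,D,F,G,I}.
On input c, block {A,B,E,H,J} splits into {B,E,H} and {A,J}.
Split {C,D,F,G,I} by δ(·,b) → {C,G,I} and {D,F}.
No further refinement is possible. Final partition (4 blocks): {B,E,H} | {C,G,I} | {A,J} | {D,F}.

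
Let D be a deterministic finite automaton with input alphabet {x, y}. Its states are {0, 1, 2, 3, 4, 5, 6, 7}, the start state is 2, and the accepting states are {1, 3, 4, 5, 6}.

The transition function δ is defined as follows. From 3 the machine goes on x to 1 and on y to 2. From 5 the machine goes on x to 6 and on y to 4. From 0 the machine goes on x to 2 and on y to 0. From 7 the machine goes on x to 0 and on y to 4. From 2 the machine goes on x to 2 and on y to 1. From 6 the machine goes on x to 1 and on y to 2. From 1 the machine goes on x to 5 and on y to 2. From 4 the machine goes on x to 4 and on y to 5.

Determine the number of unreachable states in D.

3

BFS from 2 reaches {1, 2, 4, 5, 6}; the 3 state(s) 0, 3, 7 are never visited.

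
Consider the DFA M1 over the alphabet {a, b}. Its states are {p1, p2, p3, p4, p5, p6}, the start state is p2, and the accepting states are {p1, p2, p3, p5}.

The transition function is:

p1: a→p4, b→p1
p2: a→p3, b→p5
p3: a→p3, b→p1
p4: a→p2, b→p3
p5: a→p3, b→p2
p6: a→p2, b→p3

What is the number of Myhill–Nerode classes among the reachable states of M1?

4

States {p6} cannot be reached from the start state, so discard them.
P0 = {p1,p2,p3,p5} | {p4}.
Refine {p1,p2,p3,p5} on symbol a: members go to different blocks, giving {p2,p3,p5} and {p1}.
On input b, block {p2,p3,p5} splits into {p2,p5} and {p3}.
No further refinement is possible. Final partition (4 blocks): {p2,p5} | {p4} | {p1} | {p3}.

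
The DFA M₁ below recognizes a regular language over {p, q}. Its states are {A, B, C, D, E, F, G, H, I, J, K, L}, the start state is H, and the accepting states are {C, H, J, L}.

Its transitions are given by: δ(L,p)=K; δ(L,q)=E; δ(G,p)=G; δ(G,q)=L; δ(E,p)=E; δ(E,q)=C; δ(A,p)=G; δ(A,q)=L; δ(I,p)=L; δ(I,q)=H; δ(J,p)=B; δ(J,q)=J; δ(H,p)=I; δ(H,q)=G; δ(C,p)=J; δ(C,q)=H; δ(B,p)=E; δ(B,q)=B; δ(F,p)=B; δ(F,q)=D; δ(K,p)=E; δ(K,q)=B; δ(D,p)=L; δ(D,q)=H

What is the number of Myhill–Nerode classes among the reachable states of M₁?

8

First remove the unreachable states {A,D,F}; 9 states remain.
Initial partition by acceptance: {C,H,J,L} | {B,E,G,I,K}.
Split {C,H,J,L} by δ(·,p) → {H,J,L} and {C}.
Split {H,J,L} by δ(·,q) → {H,L} and {J}.
Refine {B,E,G,I,K} on symbol p: members go to different blocks, giving {B,E,G,K} and {I}.
Split {H,L} by δ(·,p) → {H} and {L}.
Split {B,E,G,K} by δ(·,q) → {B,K} and {E} and {G}.
No further refinement is possible. Final partition (8 blocks): {H} | {B,K} | {C} | {J} | {I} | {L} | {E} | {G}.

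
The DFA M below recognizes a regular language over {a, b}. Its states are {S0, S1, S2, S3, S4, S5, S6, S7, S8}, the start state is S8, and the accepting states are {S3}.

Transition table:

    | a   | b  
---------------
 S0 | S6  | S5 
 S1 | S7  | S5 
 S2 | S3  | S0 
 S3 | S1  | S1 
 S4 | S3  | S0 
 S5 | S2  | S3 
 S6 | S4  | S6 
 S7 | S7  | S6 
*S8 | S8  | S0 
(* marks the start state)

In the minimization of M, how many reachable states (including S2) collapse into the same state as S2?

All states are reachable from the start state.
Initial partition by acceptance: {S3} | {S0,S1,S2,S4,S5,S6,S7,S8}.
Split {S0,S1,S2,S4,S5,S6,S7,S8} by δ(·,a) → {S0,S1,S5,S6,S7,S8} and {S2,S4}.
Split {S0,S1,S5,S6,S7,S8} by δ(·,a) → {S0,S1,S7,S8} and {S5,S6}.
On input a, block {S0,S1,S7,S8} splits into {S1,S7,S8} and {S0}.
Split {S1,S7,S8} by δ(·,b) → {S1,S7} and {S8}.
Refine {S5,S6} on symbol b: members go to different blocks, giving {S5} and {S6}.
Split {S1,S7} by δ(·,b) → {S1} and {S7}.
The partition is now stable with 8 blocks: {S3} | {S1} | {S2,S4} | {S5} | {S0} | {S8} | {S6} | {S7}.
State S2 belongs to the block {S2,S4}, which has 2 states.

2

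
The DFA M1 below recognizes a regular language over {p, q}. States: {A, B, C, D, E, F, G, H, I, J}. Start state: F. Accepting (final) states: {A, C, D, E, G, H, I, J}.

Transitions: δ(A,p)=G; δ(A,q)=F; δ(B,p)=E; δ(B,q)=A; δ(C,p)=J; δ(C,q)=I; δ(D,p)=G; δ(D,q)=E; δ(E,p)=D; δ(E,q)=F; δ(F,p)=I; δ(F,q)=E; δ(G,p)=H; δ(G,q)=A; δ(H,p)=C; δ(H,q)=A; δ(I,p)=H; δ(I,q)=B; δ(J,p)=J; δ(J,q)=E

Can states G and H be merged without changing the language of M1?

Every state is reachable, so we keep all 10.
P0 = {A,C,D,E,G,H,I,J} | {B,F}.
Split {A,C,D,E,G,H,I,J} by δ(·,q) → {C,D,G,H,J} and {A,E,I}.
No further refinement is possible. Final partition (3 blocks): {C,D,G,H,J} | {B,F} | {A,E,I}.
G and H lie in the same block of the stable partition, so they are equivalent — no string distinguishes them.

Yes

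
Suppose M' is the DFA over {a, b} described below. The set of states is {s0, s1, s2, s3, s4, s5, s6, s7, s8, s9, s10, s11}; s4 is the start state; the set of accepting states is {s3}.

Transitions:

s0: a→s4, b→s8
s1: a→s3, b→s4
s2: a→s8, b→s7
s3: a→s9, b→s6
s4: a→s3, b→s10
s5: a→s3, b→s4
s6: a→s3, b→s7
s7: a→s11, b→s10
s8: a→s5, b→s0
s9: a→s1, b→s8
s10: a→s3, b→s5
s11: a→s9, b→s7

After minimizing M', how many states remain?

6

First remove the unreachable states {s2}; 11 states remain.
Initial partition by acceptance: {s3} | {s0,s1,s4,s5,s6,s7,s8,s9,s10,s11}.
Split {s0,s1,s4,s5,s6,s7,s8,s9,s10,s11} by δ(·,a) → {s0,s7,s8,s9,s11} and {s1,s4,s5,s6,s10}.
Refine {s0,s7,s8,s9,s11} on symbol a: members go to different blocks, giving {s0,s8,s9} and {s7,s11}.
Split {s1,s4,s5,s6,s10} by δ(·,b) → {s1,s4,s5,s10} and {s6}.
Split {s7,s11} by δ(·,a) → {s7} and {s11}.
Stable partition: {s3} | {s0,s8,s9} | {s1,s4,s5,s10} | {s7} | {s6} | {s11} — 6 equivalence classes.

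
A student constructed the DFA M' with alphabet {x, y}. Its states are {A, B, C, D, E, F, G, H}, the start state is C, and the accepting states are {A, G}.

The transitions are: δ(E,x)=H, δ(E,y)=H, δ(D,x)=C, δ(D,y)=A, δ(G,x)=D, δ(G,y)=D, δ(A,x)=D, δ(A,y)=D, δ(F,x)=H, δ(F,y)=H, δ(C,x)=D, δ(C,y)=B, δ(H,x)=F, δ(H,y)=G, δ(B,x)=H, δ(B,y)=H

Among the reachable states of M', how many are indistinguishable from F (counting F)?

2

Reachable states from the start: {A,B,C,D,F,G,H}. Unreachable: {E} — drop them.
P0 = {A,G} | {B,C,D,F,H}.
Split {B,C,D,F,H} by δ(·,y) → {B,C,F} and {D,H}.
Refine {B,C,F} on symbol y: members go to different blocks, giving {B,F} and {C}.
On input x, block {D,H} splits into {D} and {H}.
Stable partition: {A,G} | {B,F} | {D} | {C} | {H} — 5 equivalence classes.
State F belongs to the block {B,F}, which has 2 states.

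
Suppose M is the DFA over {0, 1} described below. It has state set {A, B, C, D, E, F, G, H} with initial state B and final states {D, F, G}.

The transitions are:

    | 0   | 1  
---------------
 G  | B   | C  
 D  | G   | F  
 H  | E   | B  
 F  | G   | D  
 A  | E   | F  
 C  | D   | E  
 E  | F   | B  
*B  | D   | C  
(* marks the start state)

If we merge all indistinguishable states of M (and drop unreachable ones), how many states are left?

First remove the unreachable states {A,H}; 6 states remain.
Start with accepting vs non-accepting: {D,F,G} | {B,C,E}.
On input 0, block {D,F,G} splits into {D,F} and {G}.
Stable partition: {D,F} | {B,C,E} | {G} — 3 equivalence classes.

3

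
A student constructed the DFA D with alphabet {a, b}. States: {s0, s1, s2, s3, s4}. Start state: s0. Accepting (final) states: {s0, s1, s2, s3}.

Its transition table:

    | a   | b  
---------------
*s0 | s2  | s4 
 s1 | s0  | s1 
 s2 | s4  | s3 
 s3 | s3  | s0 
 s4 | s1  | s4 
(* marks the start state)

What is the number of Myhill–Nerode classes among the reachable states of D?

5

P0 = {s0,s1,s2,s3} | {s4}.
On input a, block {s0,s1,s2,s3} splits into {s0,s1,s3} and {s2}.
On input a, block {s0,s1,s3} splits into {s1,s3} and {s0}.
On input a, block {s1,s3} splits into {s1} and {s3}.
The partition is now stable with 5 blocks: {s1} | {s4} | {s2} | {s0} | {s3}.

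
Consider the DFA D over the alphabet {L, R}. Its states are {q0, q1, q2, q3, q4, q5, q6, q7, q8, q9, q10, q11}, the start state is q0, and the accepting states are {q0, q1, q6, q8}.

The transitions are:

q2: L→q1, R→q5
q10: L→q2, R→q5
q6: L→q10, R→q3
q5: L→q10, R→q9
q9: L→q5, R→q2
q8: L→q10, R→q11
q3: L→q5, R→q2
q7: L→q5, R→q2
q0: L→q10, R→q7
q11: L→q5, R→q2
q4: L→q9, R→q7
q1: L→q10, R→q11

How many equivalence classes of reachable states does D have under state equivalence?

First remove the unreachable states {q3,q4,q6,q8}; 8 states remain.
Initial partition by acceptance: {q0,q1} | {q2,q5,q7,q9,q10,q11}.
On input L, block {q2,q5,q7,q9,q10,q11} splits into {q5,q7,q9,q10,q11} and {q2}.
Split {q5,q7,q9,q10,q11} by δ(·,L) → {q5,q7,q9,q11} and {q10}.
Split {q5,q7,q9,q11} by δ(·,L) → {q7,q9,q11} and {q5}.
Stable partition: {q0,q1} | {q7,q9,q11} | {q2} | {q10} | {q5} — 5 equivalence classes.

5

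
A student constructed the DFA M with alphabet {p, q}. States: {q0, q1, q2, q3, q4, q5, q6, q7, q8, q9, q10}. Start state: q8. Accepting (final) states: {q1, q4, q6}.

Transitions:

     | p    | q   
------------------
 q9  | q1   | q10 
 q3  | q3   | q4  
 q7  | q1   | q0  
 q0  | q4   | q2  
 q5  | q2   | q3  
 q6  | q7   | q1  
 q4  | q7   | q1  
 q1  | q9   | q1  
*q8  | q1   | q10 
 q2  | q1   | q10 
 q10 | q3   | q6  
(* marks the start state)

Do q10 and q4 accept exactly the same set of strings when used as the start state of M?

No

Reachable states from the start: {q0,q1,q2,q3,q4,q6,q7,q8,q9,q10}. Unreachable: {q5} — drop them.
Start with accepting vs non-accepting: {q1,q4,q6} | {q0,q2,q3,q7,q8,q9,q10}.
On input p, block {q0,q2,q3,q7,q8,q9,q10} splits into {q0,q2,q7,q8,q9} and {q3,q10}.
Split {q0,q2,q7,q8,q9} by δ(·,q) → {q2,q8,q9} and {q0,q7}.
Refine {q1,q4,q6} on symbol p: members go to different blocks, giving {q4,q6} and {q1}.
On input p, block {q0,q7} splits into {q0} and {q7}.
The partition is now stable with 6 blocks: {q4,q6} | {q2,q8,q9} | {q3,q10} | {q0} | {q1} | {q7}.
q10 and q4 end up in different blocks, so they are distinguishable. For instance, the string 'ε' is accepted from only q4.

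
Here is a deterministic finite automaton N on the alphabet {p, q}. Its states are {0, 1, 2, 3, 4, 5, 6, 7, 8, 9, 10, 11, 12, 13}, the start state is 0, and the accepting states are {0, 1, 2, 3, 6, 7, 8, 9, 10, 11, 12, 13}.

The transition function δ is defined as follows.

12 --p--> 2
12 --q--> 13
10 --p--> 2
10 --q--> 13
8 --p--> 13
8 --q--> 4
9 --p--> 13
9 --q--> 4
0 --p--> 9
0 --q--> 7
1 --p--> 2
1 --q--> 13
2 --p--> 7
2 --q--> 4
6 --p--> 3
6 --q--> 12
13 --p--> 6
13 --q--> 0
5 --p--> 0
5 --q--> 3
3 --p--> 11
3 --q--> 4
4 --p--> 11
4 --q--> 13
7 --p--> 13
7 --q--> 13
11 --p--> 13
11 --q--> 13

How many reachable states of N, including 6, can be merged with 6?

1

States {1,5,8,10} cannot be reached from the start state, so discard them.
Initial partition by acceptance: {0,2,3,6,7,9,11,12,13} | {4}.
Refine {0,2,3,6,7,9,11,12,13} on symbol q: members go to different blocks, giving {0,6,7,11,12,13} and {2,3,9}.
Refine {0,6,7,11,12,13} on symbol p: members go to different blocks, giving {0,6,12} and {7,11,13}.
Split {0,6,12} by δ(·,q) → {0,12} and {6}.
On input p, block {7,11,13} splits into {7,11} and {13}.
Split {0,12} by δ(·,q) → {0} and {12}.
Refine {2,3,9} on symbol p: members go to different blocks, giving {2,3} and {9}.
The partition is now stable with 8 blocks: {0} | {4} | {2,3} | {7,11} | {6} | {13} | {12} | {9}.
The equivalence class containing 6 is {6}, of size 1.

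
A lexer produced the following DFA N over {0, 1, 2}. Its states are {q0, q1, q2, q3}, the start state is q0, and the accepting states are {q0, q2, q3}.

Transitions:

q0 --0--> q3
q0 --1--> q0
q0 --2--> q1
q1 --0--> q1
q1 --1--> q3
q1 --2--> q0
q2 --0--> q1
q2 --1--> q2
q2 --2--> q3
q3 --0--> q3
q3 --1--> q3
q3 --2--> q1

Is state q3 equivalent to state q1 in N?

No

Reachable states from the start: {q0,q1,q3}. Unreachable: {q2} — drop them.
P0 = {q0,q3} | {q1}.
Stable partition: {q0,q3} | {q1} — 2 equivalence classes.
q3 and q1 end up in different blocks, so they are distinguishable. For instance, the string 'ε' is accepted from only q3.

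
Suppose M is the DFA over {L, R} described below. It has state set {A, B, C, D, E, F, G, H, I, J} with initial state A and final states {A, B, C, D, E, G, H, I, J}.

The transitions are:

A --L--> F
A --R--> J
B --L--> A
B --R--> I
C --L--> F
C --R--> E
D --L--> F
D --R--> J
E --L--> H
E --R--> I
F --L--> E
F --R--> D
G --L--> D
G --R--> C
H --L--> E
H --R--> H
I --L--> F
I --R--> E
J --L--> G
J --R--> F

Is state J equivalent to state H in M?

First remove the unreachable states {B}; 9 states remain.
Start with accepting vs non-accepting: {A,C,D,E,G,H,I,J} | {F}.
Refine {A,C,D,E,G,H,I,J} on symbol L: members go to different blocks, giving {A,C,D,I} and {E,G,H,J}.
Split {E,G,H,J} by δ(·,L) → {E,H,J} and {G}.
On input L, block {E,H,J} splits into {E,H} and {J}.
Refine {A,C,D,I} on symbol R: members go to different blocks, giving {A,D} and {C,I}.
Split {E,H} by δ(·,R) → {E} and {H}.
The partition is now stable with 7 blocks: {A,D} | {F} | {E} | {G} | {J} | {C,I} | {H}.
J and H end up in different blocks, so they are distinguishable. For instance, the string 'R' is accepted from only H.

No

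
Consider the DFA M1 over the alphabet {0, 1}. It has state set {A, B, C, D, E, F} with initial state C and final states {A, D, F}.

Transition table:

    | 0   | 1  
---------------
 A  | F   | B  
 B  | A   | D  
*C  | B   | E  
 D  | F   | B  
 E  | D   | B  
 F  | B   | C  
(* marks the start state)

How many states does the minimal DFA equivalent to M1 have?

P0 = {A,D,F} | {B,C,E}.
On input 0, block {A,D,F} splits into {A,D} and {F}.
Refine {B,C,E} on symbol 0: members go to different blocks, giving {B,E} and {C}.
Split {B,E} by δ(·,1) → {B} and {E}.
The partition is now stable with 5 blocks: {A,D} | {B} | {F} | {C} | {E}.

5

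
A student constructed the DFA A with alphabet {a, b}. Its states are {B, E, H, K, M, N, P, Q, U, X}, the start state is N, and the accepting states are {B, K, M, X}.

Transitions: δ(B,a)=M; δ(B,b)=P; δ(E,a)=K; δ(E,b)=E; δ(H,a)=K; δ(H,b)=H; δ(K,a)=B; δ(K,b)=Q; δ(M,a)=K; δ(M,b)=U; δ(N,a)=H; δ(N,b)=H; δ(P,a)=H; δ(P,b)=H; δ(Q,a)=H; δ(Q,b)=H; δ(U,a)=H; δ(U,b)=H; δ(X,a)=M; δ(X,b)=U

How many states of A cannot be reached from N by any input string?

2

No path from N leads to E, X; the other 8 states are all reachable.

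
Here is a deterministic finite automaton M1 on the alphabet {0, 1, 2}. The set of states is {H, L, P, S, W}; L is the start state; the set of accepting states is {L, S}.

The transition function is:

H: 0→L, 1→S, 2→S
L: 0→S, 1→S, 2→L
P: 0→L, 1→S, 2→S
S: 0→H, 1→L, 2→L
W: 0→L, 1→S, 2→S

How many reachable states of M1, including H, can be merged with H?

1

States {P,W} cannot be reached from the start state, so discard them.
P0 = {L,S} | {H}.
Split {L,S} by δ(·,0) → {S} and {L}.
No further refinement is possible. Final partition (3 blocks): {S} | {H} | {L}.
The equivalence class containing H is {H}, of size 1.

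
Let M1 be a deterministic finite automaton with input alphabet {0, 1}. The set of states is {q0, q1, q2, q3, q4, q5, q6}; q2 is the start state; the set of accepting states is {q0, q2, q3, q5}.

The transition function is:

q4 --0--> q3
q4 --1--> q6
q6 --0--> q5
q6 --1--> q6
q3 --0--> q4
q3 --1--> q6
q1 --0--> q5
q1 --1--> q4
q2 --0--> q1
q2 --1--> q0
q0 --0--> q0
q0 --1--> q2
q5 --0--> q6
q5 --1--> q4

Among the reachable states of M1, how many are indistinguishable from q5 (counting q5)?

Start with accepting vs non-accepting: {q0,q2,q3,q5} | {q1,q4,q6}.
On input 0, block {q0,q2,q3,q5} splits into {q2,q3,q5} and {q0}.
On input 1, block {q2,q3,q5} splits into {q3,q5} and {q2}.
No further refinement is possible. Final partition (4 blocks): {q3,q5} | {q1,q4,q6} | {q0} | {q2}.
State q5 belongs to the block {q3,q5}, which has 2 states.

2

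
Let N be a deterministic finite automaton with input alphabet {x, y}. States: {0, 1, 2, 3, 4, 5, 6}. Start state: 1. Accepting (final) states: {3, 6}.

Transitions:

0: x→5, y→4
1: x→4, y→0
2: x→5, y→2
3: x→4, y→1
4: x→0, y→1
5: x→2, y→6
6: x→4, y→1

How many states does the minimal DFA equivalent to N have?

6

States {3} cannot be reached from the start state, so discard them.
P0 = {6} | {0,1,2,4,5}.
On input y, block {0,1,2,4,5} splits into {0,1,2,4} and {5}.
Split {0,1,2,4} by δ(·,x) → {0,2} and {1,4}.
On input y, block {0,2} splits into {0} and {2}.
Refine {1,4} on symbol x: members go to different blocks, giving {1} and {4}.
Stable partition: {6} | {0} | {5} | {1} | {2} | {4} — 6 equivalence classes.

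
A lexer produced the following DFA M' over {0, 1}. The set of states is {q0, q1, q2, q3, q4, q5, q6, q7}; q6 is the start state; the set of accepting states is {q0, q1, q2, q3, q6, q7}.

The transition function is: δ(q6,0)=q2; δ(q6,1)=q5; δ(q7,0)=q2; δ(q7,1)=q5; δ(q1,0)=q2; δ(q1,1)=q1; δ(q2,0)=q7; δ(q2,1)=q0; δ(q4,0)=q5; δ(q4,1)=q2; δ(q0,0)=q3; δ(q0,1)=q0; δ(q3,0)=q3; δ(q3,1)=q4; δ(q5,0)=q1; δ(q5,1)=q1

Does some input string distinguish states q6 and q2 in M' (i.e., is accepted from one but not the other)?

P0 = {q0,q1,q2,q3,q6,q7} | {q4,q5}.
Refine {q0,q1,q2,q3,q6,q7} on symbol 1: members go to different blocks, giving {q0,q1,q2} and {q3,q6,q7}.
Refine {q0,q1,q2} on symbol 0: members go to different blocks, giving {q0,q2} and {q1}.
On input 0, block {q4,q5} splits into {q4} and {q5}.
Refine {q3,q6,q7} on symbol 0: members go to different blocks, giving {q6,q7} and {q3}.
Refine {q0,q2} on symbol 0: members go to different blocks, giving {q0} and {q2}.
No further refinement is possible. Final partition (7 blocks): {q0} | {q4} | {q6,q7} | {q1} | {q5} | {q3} | {q2}.
q6 and q2 end up in different blocks, so they are distinguishable. For instance, the string '1' is accepted from only q2.

Yes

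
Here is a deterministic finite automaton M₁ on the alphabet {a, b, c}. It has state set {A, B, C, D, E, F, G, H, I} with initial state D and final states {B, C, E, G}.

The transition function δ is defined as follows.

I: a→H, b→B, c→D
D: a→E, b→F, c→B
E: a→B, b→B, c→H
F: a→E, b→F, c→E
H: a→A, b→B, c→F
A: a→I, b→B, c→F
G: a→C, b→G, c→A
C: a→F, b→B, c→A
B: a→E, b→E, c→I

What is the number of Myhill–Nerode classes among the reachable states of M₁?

States {C,G} cannot be reached from the start state, so discard them.
Initial partition by acceptance: {B,E} | {A,D,F,H,I}.
Refine {A,D,F,H,I} on symbol a: members go to different blocks, giving {A,H,I} and {D,F}.
Stable partition: {B,E} | {A,H,I} | {D,F} — 3 equivalence classes.

3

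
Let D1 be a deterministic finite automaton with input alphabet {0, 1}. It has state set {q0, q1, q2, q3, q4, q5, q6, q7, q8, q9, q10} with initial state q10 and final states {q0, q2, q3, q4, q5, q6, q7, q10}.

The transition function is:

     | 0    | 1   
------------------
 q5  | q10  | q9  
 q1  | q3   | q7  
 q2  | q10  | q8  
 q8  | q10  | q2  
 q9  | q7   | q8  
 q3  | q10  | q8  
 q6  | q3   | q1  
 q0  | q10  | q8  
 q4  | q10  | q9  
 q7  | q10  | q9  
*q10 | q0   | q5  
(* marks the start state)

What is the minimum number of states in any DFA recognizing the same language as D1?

Reachable states from the start: {q0,q2,q5,q7,q8,q9,q10}. Unreachable: {q1,q3,q4,q6} — drop them.
Start with accepting vs non-accepting: {q0,q2,q5,q7,q10} | {q8,q9}.
On input 1, block {q0,q2,q5,q7,q10} splits into {q0,q2,q5,q7} and {q10}.
Refine {q8,q9} on symbol 0: members go to different blocks, giving {q8} and {q9}.
Refine {q0,q2,q5,q7} on symbol 1: members go to different blocks, giving {q0,q2} and {q5,q7}.
The partition is now stable with 5 blocks: {q0,q2} | {q8} | {q10} | {q9} | {q5,q7}.

5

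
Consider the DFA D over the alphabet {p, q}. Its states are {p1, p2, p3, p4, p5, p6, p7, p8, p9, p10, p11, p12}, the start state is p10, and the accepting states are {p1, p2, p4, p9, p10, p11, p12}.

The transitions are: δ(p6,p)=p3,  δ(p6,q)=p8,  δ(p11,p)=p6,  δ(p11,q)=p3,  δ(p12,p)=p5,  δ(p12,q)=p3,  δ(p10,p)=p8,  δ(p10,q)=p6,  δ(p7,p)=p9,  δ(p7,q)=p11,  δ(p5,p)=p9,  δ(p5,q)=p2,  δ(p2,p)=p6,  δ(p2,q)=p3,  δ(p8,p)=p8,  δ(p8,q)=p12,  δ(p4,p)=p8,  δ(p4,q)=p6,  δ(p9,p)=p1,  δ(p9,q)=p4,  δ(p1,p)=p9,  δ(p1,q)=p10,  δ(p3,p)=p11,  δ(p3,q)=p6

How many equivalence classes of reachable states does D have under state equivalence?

8

States {p7} cannot be reached from the start state, so discard them.
Initial partition by acceptance: {p1,p2,p4,p9,p10,p11,p12} | {p3,p5,p6,p8}.
Refine {p1,p2,p4,p9,p10,p11,p12} on symbol p: members go to different blocks, giving {p2,p4,p10,p11,p12} and {p1,p9}.
On input p, block {p3,p5,p6,p8} splits into {p6,p8} and {p3} and {p5}.
Split {p2,p4,p10,p11,p12} by δ(·,p) → {p2,p4,p10,p11} and {p12}.
Refine {p2,p4,p10,p11} on symbol q: members go to different blocks, giving {p2,p11} and {p4,p10}.
On input p, block {p6,p8} splits into {p6} and {p8}.
No further refinement is possible. Final partition (8 blocks): {p2,p11} | {p6} | {p1,p9} | {p3} | {p5} | {p12} | {p4,p10} | {p8}.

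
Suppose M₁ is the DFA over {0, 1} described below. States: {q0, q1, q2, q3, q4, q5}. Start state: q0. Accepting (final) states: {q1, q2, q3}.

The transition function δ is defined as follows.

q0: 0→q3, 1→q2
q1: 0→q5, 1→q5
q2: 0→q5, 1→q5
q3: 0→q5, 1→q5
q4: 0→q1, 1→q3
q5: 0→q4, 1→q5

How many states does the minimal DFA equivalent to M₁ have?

3

All states are reachable from the start state.
Start with accepting vs non-accepting: {q1,q2,q3} | {q0,q4,q5}.
Split {q0,q4,q5} by δ(·,0) → {q0,q4} and {q5}.
The partition is now stable with 3 blocks: {q1,q2,q3} | {q0,q4} | {q5}.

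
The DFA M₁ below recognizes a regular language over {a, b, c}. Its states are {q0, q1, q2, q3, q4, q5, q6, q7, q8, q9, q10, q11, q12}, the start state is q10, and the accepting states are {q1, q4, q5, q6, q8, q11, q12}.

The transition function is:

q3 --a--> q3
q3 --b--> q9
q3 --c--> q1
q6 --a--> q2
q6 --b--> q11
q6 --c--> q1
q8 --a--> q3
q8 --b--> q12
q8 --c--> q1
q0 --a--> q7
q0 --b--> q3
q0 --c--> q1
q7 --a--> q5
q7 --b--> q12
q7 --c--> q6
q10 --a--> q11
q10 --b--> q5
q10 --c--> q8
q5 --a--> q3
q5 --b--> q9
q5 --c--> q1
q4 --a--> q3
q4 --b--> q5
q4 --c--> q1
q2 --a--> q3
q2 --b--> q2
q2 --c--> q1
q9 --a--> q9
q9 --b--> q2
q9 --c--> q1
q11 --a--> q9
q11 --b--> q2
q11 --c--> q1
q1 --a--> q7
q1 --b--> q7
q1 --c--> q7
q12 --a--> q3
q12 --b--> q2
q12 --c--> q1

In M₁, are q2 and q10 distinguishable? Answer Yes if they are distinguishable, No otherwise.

First remove the unreachable states {q0,q4}; 11 states remain.
P0 = {q1,q5,q6,q8,q11,q12} | {q2,q3,q7,q9,q10}.
Split {q1,q5,q6,q8,q11,q12} by δ(·,b) → {q1,q5,q11,q12} and {q6,q8}.
On input c, block {q1,q5,q11,q12} splits into {q5,q11,q12} and {q1}.
Refine {q2,q3,q7,q9,q10} on symbol a: members go to different blocks, giving {q2,q3,q9} and {q7,q10}.
No further refinement is possible. Final partition (5 blocks): {q5,q11,q12} | {q2,q3,q9} | {q6,q8} | {q1} | {q7,q10}.
q2 and q10 end up in different blocks, so they are distinguishable. For instance, the string 'a' is accepted from only q10.

Yes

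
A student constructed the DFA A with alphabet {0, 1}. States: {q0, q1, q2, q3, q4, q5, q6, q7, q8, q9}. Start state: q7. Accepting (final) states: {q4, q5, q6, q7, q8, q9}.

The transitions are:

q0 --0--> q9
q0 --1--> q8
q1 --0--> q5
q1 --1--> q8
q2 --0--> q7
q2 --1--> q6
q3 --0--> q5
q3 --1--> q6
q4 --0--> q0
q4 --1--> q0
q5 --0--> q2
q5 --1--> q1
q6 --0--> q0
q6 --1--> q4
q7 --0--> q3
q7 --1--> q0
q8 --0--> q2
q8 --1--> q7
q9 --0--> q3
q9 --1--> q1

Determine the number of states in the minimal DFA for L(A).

3

All states are reachable from the start state.
Start with accepting vs non-accepting: {q4,q5,q6,q7,q8,q9} | {q0,q1,q2,q3}.
On input 1, block {q4,q5,q6,q7,q8,q9} splits into {q4,q5,q7,q9} and {q6,q8}.
The partition is now stable with 3 blocks: {q4,q5,q7,q9} | {q0,q1,q2,q3} | {q6,q8}.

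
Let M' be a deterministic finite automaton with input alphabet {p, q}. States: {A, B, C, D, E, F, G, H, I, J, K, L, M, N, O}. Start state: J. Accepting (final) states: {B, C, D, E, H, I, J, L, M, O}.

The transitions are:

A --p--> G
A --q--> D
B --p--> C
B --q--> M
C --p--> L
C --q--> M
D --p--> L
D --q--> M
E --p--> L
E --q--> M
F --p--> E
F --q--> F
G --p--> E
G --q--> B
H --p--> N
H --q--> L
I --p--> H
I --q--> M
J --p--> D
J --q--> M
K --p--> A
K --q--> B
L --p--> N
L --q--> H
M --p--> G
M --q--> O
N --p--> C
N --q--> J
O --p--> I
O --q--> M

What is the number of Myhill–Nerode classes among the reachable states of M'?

First remove the unreachable states {A,F,K}; 12 states remain.
Start with accepting vs non-accepting: {B,C,D,E,H,I,J,L,M,O} | {G,N}.
Refine {B,C,D,E,H,I,J,L,M,O} on symbol p: members go to different blocks, giving {B,C,D,E,I,J,O} and {H,L,M}.
Split {B,C,D,E,I,J,O} by δ(·,p) → {C,D,E,I} and {B,J,O}.
On input q, block {H,L,M} splits into {H,L} and {M}.
Stable partition: {C,D,E,I} | {G,N} | {H,L} | {B,J,O} | {M} — 5 equivalence classes.

5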